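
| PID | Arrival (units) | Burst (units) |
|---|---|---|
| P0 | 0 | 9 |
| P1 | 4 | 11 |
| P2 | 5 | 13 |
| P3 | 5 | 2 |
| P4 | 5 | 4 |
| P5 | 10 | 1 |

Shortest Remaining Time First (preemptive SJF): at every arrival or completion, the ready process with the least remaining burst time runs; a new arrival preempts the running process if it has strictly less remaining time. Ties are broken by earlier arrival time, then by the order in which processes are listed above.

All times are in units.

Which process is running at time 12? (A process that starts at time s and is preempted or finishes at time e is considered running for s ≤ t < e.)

Gantt: | P0 0-5 | P3 5-7 | P0 7-11 | P5 11-12 | P4 12-16 | P1 16-27 | P2 27-40 |
Completion: P0=11  P1=27  P2=40  P3=7  P4=16  P5=12
Turnaround (C−A): P0=11  P1=23  P2=35  P3=2  P4=11  P5=2

P4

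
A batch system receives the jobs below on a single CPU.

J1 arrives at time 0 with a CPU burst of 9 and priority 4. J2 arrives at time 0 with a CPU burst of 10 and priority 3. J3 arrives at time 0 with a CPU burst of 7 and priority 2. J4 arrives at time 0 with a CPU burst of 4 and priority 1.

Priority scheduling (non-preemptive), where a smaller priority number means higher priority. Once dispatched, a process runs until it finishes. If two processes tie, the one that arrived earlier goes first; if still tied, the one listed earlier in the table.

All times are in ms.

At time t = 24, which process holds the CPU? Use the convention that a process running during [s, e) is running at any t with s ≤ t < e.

J1

Timeline: | J4 0-4 | J3 4-11 | J2 11-21 | J1 21-30 |
Completion: J1=30  J2=21  J3=11  J4=4
Turnaround (C−A): J1=30  J2=21  J3=11  J4=4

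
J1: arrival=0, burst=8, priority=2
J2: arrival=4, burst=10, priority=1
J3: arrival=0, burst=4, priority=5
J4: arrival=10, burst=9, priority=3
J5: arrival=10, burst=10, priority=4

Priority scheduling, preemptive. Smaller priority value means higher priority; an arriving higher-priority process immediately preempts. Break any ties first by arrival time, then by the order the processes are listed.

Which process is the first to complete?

J2

Timeline: | J1 0-4 | J2 4-14 | J1 14-18 | J4 18-27 | J5 27-37 | J3 37-41 |
Completion: J1=18  J2=14  J3=41  J4=27  J5=37
Turnaround (C−A): J1=18  J2=10  J3=41  J4=17  J5=27
Finish order: J2 → J1 → J4 → J5 → J3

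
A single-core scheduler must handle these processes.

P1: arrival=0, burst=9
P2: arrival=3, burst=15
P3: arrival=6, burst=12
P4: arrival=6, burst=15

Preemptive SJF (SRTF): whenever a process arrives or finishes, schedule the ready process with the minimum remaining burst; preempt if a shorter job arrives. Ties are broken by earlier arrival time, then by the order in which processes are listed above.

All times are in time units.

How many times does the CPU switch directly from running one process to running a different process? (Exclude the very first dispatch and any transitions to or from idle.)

3

Gantt: | P1 0-9 | P3 9-21 | P2 21-36 | P4 36-51 |
Completion: P1=9  P2=36  P3=21  P4=51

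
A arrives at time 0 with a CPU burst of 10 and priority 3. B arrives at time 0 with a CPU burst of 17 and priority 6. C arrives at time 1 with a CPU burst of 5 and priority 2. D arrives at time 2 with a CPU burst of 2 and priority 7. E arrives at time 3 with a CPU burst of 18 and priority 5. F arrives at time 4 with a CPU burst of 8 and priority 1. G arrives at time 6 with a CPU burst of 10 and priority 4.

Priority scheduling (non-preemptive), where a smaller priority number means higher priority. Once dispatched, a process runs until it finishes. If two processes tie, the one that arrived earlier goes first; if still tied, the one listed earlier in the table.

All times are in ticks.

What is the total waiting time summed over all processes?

Gantt: | A 0-10 | F 10-18 | C 18-23 | G 23-33 | E 33-51 | B 51-68 | D 68-70 |
Completion: A=10  B=68  C=23  D=70  E=51  F=18  G=33
Turnaround (C−A): A=10  B=68  C=22  D=68  E=48  F=14  G=27
Waiting = turnaround − burst: A=0, B=51, C=17, D=66, E=30, F=6, G=17
Total waiting = 0 + 51 + 17 + 66 + 30 + 6 + 17 = 187

187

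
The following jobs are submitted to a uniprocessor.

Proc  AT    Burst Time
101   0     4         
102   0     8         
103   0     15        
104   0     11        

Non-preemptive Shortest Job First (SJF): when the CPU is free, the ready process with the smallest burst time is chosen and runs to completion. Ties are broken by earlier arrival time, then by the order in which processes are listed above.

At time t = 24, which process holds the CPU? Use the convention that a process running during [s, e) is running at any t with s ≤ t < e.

103

Timeline: | 101 0-4 | 102 4-12 | 104 12-23 | 103 23-38 |
Completion: 101=4  102=12  103=38  104=23
Turnaround (C−A): 101=4  102=12  103=38  104=23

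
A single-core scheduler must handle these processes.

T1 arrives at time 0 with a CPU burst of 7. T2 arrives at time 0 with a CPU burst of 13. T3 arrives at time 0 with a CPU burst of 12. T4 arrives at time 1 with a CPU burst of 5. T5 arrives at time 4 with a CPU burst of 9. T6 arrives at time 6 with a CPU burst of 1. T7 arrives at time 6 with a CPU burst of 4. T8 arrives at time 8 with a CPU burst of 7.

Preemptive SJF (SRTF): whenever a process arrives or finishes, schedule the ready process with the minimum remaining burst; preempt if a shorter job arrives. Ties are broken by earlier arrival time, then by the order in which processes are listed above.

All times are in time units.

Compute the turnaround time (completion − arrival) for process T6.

1

Gantt: | T1 0-1 | T4 1-6 | T6 6-7 | T7 7-11 | T1 11-17 | T8 17-24 | T5 24-33 | T3 33-45 | T2 45-58 |
Completion: T1=17  T2=58  T3=45  T4=6  T5=33  T6=7  T7=11  T8=24
Turnaround (C−A): T1=17  T2=58  T3=45  T4=5  T5=29  T6=1  T7=5  T8=16
Turnaround(T6) = completion − arrival = 7 − 6 = 1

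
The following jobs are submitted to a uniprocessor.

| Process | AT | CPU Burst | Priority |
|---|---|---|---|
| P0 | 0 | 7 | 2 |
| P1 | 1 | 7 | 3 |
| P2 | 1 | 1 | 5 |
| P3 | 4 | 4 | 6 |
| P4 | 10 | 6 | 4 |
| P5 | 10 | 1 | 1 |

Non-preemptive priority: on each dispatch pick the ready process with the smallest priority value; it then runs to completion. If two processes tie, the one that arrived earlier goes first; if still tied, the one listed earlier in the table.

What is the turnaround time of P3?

22

Timeline: | P0 0-7 | P1 7-14 | P5 14-15 | P4 15-21 | P2 21-22 | P3 22-26 |
Completion: P0=7  P1=14  P2=22  P3=26  P4=21  P5=15
Turnaround (C−A): P0=7  P1=13  P2=21  P3=22  P4=11  P5=5
Turnaround(P3) = completion − arrival = 26 − 4 = 22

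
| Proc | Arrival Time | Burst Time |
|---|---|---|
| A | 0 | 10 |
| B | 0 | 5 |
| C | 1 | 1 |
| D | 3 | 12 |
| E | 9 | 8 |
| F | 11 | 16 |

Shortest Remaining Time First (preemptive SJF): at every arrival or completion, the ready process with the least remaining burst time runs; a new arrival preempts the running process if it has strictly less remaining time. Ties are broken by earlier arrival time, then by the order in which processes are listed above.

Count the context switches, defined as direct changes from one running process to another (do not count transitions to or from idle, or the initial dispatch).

6

Schedule: | B 0-1 | C 1-2 | B 2-6 | A 6-16 | E 16-24 | D 24-36 | F 36-52 |
Completion: A=16  B=6  C=2  D=36  E=24  F=52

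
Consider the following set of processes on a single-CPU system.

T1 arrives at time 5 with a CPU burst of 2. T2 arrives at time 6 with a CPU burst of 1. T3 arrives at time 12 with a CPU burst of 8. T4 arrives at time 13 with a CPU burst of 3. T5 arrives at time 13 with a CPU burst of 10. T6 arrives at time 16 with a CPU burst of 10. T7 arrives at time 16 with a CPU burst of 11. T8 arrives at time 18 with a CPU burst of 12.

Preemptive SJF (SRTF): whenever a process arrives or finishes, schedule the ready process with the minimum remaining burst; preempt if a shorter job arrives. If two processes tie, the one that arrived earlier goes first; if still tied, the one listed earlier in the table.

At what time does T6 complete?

Timeline: | idle 0-5 | T1 5-7 | T2 7-8 | idle 8-12 | T3 12-13 | T4 13-16 | T3 16-23 | T5 23-33 | T6 33-43 | T7 43-54 | T8 54-66 |
Completion: T1=7  T2=8  T3=23  T4=16  T5=33  T6=43  T7=54  T8=66
Turnaround (C−A): T1=2  T2=2  T3=11  T4=3  T5=20  T6=27  T7=38  T8=48

43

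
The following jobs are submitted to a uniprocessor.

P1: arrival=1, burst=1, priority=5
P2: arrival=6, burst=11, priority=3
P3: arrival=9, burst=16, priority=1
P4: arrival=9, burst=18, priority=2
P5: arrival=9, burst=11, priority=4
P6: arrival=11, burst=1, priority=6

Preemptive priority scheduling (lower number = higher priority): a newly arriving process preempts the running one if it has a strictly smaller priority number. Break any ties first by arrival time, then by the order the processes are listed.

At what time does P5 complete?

Timeline: | idle 0-1 | P1 1-2 | idle 2-6 | P2 6-9 | P3 9-25 | P4 25-43 | P2 43-51 | P5 51-62 | P6 62-63 |
Completion: P1=2  P2=51  P3=25  P4=43  P5=62  P6=63
Turnaround (C−A): P1=1  P2=45  P3=16  P4=34  P5=53  P6=52

62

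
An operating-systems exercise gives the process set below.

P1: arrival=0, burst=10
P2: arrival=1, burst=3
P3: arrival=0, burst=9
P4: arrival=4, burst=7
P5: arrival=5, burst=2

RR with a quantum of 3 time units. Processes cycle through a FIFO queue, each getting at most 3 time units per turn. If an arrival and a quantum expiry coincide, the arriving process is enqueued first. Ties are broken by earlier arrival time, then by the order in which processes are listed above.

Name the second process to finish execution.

Gantt: | P1 0-3 | P3 3-6 | P2 6-9 | P1 9-12 | P4 12-15 | P5 15-17 | P3 17-20 | P1 20-23 | P4 23-26 | P3 26-29 | P1 29-30 | P4 30-31 |
Completion: P1=30  P2=9  P3=29  P4=31  P5=17
Turnaround (C−A): P1=30  P2=8  P3=29  P4=27  P5=12
Finish order: P2 → P5 → P3 → P1 → P4

P5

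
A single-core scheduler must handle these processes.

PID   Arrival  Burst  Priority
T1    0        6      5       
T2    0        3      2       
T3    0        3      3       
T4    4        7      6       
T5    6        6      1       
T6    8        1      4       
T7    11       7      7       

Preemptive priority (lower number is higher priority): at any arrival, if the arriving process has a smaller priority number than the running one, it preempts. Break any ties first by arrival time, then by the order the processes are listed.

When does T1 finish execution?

19

Schedule: | T2 0-3 | T3 3-6 | T5 6-12 | T6 12-13 | T1 13-19 | T4 19-26 | T7 26-33 |
Completion: T1=19  T2=3  T3=6  T4=26  T5=12  T6=13  T7=33
Turnaround (C−A): T1=19  T2=3  T3=6  T4=22  T5=6  T6=5  T7=22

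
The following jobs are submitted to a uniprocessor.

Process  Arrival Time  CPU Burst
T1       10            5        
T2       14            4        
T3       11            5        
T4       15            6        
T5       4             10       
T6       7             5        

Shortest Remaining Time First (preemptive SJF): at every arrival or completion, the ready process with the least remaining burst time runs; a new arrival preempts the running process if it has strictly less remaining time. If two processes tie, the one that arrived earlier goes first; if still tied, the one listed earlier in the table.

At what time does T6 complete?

Schedule: | idle 0-4 | T5 4-7 | T6 7-12 | T1 12-17 | T2 17-21 | T3 21-26 | T4 26-32 | T5 32-39 |
Completion: T1=17  T2=21  T3=26  T4=32  T5=39  T6=12
Turnaround (C−A): T1=7  T2=7  T3=15  T4=17  T5=35  T6=5

12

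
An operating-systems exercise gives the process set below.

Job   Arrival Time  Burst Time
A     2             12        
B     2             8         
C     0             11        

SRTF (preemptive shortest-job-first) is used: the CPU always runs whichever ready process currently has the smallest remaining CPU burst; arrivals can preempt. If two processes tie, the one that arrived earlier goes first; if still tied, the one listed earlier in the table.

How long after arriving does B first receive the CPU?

Timeline: | C 0-2 | B 2-10 | C 10-19 | A 19-31 |
Completion: A=31  B=10  C=19
Response(B) = first start − arrival = 2 − 2 = 0

0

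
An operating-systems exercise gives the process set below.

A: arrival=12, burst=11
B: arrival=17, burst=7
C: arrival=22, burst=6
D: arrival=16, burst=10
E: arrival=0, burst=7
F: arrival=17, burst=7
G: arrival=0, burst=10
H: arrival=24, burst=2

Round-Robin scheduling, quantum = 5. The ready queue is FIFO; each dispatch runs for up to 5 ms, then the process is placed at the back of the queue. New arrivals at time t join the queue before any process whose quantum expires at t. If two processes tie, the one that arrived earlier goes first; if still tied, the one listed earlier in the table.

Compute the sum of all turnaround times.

Schedule: | E 0-5 | G 5-10 | E 10-12 | G 12-17 | A 17-22 | D 22-27 | B 27-32 | F 32-37 | C 37-42 | A 42-47 | H 47-49 | D 49-54 | B 54-56 | F 56-58 | C 58-59 | A 59-60 |
Completion: A=60  B=56  C=59  D=54  E=12  F=58  G=17  H=49
Turnaround (C−A): A=48  B=39  C=37  D=38  E=12  F=41  G=17  H=25
Turnaround = completion − arrival: A=48, B=39, C=37, D=38, E=12, F=41, G=17, H=25
Total turnaround = 48 + 39 + 37 + 38 + 12 + 41 + 17 + 25 = 257

257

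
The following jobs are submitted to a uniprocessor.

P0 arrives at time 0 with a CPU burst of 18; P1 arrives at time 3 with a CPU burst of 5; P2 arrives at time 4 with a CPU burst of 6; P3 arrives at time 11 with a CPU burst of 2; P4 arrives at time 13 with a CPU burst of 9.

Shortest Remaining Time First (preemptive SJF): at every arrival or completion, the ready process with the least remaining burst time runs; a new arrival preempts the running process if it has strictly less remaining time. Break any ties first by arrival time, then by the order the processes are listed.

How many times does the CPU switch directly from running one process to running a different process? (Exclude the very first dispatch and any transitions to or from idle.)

Gantt: | P0 0-3 | P1 3-8 | P2 8-11 | P3 11-13 | P2 13-16 | P4 16-25 | P0 25-40 |
Completion: P0=40  P1=8  P2=16  P3=13  P4=25

6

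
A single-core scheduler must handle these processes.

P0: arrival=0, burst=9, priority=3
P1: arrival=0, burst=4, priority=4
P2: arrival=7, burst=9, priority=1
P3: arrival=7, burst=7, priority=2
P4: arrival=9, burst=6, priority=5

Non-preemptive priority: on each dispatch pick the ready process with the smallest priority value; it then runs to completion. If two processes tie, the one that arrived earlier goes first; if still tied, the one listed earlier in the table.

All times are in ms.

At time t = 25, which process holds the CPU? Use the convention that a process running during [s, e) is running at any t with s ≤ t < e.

Schedule: | P0 0-9 | P2 9-18 | P3 18-25 | P1 25-29 | P4 29-35 |
Completion: P0=9  P1=29  P2=18  P3=25  P4=35
Turnaround (C−A): P0=9  P1=29  P2=11  P3=18  P4=26

P1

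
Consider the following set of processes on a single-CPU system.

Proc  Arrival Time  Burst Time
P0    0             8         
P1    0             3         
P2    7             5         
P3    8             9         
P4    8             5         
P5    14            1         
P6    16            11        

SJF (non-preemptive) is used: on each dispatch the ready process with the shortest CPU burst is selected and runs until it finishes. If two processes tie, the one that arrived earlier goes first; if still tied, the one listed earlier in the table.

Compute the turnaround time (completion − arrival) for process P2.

9

Gantt: | P1 0-3 | P0 3-11 | P2 11-16 | P5 16-17 | P4 17-22 | P3 22-31 | P6 31-42 |
Completion: P0=11  P1=3  P2=16  P3=31  P4=22  P5=17  P6=42
Turnaround(P2) = completion − arrival = 16 − 7 = 9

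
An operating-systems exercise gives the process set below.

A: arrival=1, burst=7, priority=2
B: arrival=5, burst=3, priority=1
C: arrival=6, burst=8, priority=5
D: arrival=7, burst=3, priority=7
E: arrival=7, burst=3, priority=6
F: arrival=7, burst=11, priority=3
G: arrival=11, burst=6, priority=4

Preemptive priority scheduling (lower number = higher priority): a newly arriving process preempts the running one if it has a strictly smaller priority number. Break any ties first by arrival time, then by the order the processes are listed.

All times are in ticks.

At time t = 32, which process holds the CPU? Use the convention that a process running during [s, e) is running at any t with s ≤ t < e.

C

Gantt: | idle 0-1 | A 1-5 | B 5-8 | A 8-11 | F 11-22 | G 22-28 | C 28-36 | E 36-39 | D 39-42 |
Completion: A=11  B=8  C=36  D=42  E=39  F=22  G=28
Turnaround (C−A): A=10  B=3  C=30  D=35  E=32  F=15  G=17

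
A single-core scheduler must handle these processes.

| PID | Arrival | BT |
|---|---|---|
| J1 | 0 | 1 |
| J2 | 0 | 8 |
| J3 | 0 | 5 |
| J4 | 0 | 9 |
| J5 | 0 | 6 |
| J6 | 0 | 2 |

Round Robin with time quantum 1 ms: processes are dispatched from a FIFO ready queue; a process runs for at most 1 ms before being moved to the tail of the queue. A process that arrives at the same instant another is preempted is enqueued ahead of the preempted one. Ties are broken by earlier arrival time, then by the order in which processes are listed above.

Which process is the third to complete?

J3

Schedule: | J1 0-1 | J2 1-2 | J3 2-3 | J4 3-4 | J5 4-5 | J6 5-6 | J2 6-7 | J3 7-8 | J4 8-9 | J5 9-10 | J6 10-11 | J2 11-12 | J3 12-13 | J4 13-14 | J5 14-15 | J2 15-16 | J3 16-17 | J4 17-18 | J5 18-19 | J2 19-20 | J3 20-21 | J4 21-22 | J5 22-23 | J2 23-24 | J4 24-25 | J5 25-26 | J2 26-27 | J4 27-28 | J2 28-29 | J4 29-31 |
Completion: J1=1  J2=29  J3=21  J4=31  J5=26  J6=11
Turnaround (C−A): J1=1  J2=29  J3=21  J4=31  J5=26  J6=11
Finish order: J1 → J6 → J3 → J5 → J2 → J4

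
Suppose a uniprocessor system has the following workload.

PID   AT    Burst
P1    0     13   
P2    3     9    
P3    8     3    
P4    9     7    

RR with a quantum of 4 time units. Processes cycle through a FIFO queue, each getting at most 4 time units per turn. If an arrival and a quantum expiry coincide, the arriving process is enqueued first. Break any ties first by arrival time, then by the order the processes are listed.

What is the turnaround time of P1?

Gantt: | P1 0-4 | P2 4-8 | P1 8-12 | P3 12-15 | P2 15-19 | P4 19-23 | P1 23-27 | P2 27-28 | P4 28-31 | P1 31-32 |
Completion: P1=32  P2=28  P3=15  P4=31
Turnaround (C−A): P1=32  P2=25  P3=7  P4=22
Turnaround(P1) = completion − arrival = 32 − 0 = 32

32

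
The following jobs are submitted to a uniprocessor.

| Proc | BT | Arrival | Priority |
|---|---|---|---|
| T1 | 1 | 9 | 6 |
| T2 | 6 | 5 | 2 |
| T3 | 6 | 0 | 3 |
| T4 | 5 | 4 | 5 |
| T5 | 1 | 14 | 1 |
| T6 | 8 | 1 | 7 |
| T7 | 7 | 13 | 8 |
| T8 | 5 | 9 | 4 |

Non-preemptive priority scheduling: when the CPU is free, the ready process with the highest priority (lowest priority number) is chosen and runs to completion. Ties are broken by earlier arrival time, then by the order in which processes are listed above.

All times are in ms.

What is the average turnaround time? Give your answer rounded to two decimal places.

14.50

Timeline: | T3 0-6 | T2 6-12 | T8 12-17 | T5 17-18 | T4 18-23 | T1 23-24 | T6 24-32 | T7 32-39 |
Completion: T1=24  T2=12  T3=6  T4=23  T5=18  T6=32  T7=39  T8=17
Turnaround (C−A): T1=15  T2=7  T3=6  T4=19  T5=4  T6=31  T7=26  T8=8
Turnaround times: T1=15, T2=7, T3=6, T4=19, T5=4, T6=31, T7=26, T8=8
Average turnaround = (15+7+6+19+4+31+26+8) / 8 = 116/8 = 14.50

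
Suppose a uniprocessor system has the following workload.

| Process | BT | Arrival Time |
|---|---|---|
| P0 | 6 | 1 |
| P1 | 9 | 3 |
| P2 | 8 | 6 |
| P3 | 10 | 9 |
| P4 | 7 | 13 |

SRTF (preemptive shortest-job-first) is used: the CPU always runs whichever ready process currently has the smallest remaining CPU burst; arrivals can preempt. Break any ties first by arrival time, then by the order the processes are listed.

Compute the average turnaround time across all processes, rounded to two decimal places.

Gantt: | idle 0-1 | P0 1-7 | P2 7-15 | P4 15-22 | P1 22-31 | P3 31-41 |
Completion: P0=7  P1=31  P2=15  P3=41  P4=22
Turnaround (C−A): P0=6  P1=28  P2=9  P3=32  P4=9
Turnaround times: P0=6, P1=28, P2=9, P3=32, P4=9
Average turnaround = (6+28+9+32+9) / 5 = 84/5 = 16.80

16.80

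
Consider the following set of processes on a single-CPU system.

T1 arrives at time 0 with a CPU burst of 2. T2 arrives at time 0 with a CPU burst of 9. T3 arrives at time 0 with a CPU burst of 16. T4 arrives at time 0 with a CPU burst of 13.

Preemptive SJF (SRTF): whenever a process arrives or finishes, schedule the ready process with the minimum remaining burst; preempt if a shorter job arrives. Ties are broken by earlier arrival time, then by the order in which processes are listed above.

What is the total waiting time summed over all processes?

Timeline: | T1 0-2 | T2 2-11 | T4 11-24 | T3 24-40 |
Completion: T1=2  T2=11  T3=40  T4=24
Waiting = turnaround − burst: T1=0, T2=2, T3=24, T4=11
Total waiting = 0 + 2 + 24 + 11 = 37

37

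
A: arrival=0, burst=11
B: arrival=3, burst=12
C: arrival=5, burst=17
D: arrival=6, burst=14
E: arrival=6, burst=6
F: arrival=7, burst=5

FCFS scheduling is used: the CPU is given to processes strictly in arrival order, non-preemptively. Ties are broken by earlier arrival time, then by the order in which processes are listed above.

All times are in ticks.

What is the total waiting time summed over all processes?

Gantt: | A 0-11 | B 11-23 | C 23-40 | D 40-54 | E 54-60 | F 60-65 |
Completion: A=11  B=23  C=40  D=54  E=60  F=65
Waiting = turnaround − burst: A=0, B=8, C=18, D=34, E=48, F=53
Total waiting = 0 + 8 + 18 + 34 + 48 + 53 = 161

161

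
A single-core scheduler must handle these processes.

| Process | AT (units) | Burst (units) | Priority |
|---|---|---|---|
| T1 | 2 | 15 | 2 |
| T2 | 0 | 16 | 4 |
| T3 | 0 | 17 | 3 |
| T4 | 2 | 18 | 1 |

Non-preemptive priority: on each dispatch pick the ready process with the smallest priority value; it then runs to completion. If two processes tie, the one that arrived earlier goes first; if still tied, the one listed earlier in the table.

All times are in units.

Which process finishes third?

Schedule: | T3 0-17 | T4 17-35 | T1 35-50 | T2 50-66 |
Completion: T1=50  T2=66  T3=17  T4=35
Turnaround (C−A): T1=48  T2=66  T3=17  T4=33
Finish order: T3 → T4 → T1 → T2

T1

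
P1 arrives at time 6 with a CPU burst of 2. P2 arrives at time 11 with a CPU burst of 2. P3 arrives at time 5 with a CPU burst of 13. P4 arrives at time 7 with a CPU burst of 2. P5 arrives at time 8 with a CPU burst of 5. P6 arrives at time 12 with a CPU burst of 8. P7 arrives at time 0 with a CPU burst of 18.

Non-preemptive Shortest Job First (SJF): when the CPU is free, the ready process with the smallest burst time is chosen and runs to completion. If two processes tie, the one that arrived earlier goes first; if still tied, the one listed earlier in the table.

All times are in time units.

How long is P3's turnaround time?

45

Gantt: | P7 0-18 | P1 18-20 | P4 20-22 | P2 22-24 | P5 24-29 | P6 29-37 | P3 37-50 |
Completion: P1=20  P2=24  P3=50  P4=22  P5=29  P6=37  P7=18
Turnaround(P3) = completion − arrival = 50 − 5 = 45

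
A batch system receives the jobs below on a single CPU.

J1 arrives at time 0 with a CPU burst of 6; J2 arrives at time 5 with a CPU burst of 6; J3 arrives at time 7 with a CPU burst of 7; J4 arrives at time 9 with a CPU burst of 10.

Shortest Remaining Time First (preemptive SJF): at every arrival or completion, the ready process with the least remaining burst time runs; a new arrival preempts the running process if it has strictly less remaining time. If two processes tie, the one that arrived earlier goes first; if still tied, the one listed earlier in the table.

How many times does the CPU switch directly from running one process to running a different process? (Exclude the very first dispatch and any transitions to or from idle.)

Schedule: | J1 0-6 | J2 6-12 | J3 12-19 | J4 19-29 |
Completion: J1=6  J2=12  J3=19  J4=29

3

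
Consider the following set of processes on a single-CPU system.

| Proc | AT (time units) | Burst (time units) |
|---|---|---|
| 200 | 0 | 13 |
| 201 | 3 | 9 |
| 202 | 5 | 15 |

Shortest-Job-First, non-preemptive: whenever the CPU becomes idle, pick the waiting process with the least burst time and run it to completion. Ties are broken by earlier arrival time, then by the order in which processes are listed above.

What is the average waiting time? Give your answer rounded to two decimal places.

Timeline: | 200 0-13 | 201 13-22 | 202 22-37 |
Completion: 200=13  201=22  202=37
Waiting times: 200=0, 201=10, 202=17
Average waiting = (0+10+17) / 3 = 27/3 = 9.00

9.00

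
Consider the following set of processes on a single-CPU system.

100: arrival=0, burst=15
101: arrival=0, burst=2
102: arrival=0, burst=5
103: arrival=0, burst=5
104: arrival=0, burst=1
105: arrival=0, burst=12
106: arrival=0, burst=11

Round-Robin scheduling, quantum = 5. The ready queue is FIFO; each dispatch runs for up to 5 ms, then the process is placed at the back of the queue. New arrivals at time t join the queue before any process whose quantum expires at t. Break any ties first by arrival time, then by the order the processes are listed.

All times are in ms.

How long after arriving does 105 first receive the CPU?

Schedule: | 100 0-5 | 101 5-7 | 102 7-12 | 103 12-17 | 104 17-18 | 105 18-23 | 106 23-28 | 100 28-33 | 105 33-38 | 106 38-43 | 100 43-48 | 105 48-50 | 106 50-51 |
Completion: 100=48  101=7  102=12  103=17  104=18  105=50  106=51
Response(105) = first start − arrival = 18 − 0 = 18

18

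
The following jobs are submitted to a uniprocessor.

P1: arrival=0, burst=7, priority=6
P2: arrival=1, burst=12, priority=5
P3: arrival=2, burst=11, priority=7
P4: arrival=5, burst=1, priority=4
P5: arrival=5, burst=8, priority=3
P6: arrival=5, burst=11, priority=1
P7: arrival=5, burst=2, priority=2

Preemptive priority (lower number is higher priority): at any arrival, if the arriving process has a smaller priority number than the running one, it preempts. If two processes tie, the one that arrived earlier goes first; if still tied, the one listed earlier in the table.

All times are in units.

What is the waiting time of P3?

Schedule: | P1 0-1 | P2 1-5 | P6 5-16 | P7 16-18 | P5 18-26 | P4 26-27 | P2 27-35 | P1 35-41 | P3 41-52 |
Completion: P1=41  P2=35  P3=52  P4=27  P5=26  P6=16  P7=18
Waiting(P3) = turnaround − burst = 50 − 11 = 39

39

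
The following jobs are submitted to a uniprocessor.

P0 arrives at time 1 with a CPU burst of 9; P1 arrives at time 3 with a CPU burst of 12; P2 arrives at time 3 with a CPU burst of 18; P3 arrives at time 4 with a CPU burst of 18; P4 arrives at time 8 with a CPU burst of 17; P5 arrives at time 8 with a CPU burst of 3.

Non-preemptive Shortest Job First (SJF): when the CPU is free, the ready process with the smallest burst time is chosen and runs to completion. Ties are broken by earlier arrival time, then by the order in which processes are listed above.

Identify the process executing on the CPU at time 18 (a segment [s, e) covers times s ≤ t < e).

P1

Gantt: | idle 0-1 | P0 1-10 | P5 10-13 | P1 13-25 | P4 25-42 | P2 42-60 | P3 60-78 |
Completion: P0=10  P1=25  P2=60  P3=78  P4=42  P5=13
Turnaround (C−A): P0=9  P1=22  P2=57  P3=74  P4=34  P5=5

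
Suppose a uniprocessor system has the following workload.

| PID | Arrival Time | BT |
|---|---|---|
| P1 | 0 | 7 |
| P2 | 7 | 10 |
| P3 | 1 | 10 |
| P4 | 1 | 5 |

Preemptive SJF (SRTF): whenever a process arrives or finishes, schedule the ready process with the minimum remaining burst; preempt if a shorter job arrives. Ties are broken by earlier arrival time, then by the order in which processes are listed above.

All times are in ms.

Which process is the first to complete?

P4

Gantt: | P1 0-1 | P4 1-6 | P1 6-12 | P3 12-22 | P2 22-32 |
Completion: P1=12  P2=32  P3=22  P4=6
Finish order: P4 → P1 → P3 → P2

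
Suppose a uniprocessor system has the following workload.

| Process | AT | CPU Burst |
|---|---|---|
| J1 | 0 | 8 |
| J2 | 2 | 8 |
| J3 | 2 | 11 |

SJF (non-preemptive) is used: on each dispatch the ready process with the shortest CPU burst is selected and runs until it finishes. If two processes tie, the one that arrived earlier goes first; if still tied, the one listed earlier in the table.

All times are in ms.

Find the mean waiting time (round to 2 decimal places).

6.67

Timeline: | J1 0-8 | J2 8-16 | J3 16-27 |
Completion: J1=8  J2=16  J3=27
Turnaround (C−A): J1=8  J2=14  J3=25
Waiting times: J1=0, J2=6, J3=14
Average waiting = (0+6+14) / 3 = 20/3 = 6.67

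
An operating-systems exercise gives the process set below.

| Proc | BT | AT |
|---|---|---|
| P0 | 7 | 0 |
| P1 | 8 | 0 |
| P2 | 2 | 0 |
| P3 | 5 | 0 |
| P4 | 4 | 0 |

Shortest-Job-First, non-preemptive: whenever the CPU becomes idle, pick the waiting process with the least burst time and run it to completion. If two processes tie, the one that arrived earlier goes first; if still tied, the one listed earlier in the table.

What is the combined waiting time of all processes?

37

Schedule: | P2 0-2 | P4 2-6 | P3 6-11 | P0 11-18 | P1 18-26 |
Completion: P0=18  P1=26  P2=2  P3=11  P4=6
Waiting = turnaround − burst: P0=11, P1=18, P2=0, P3=6, P4=2
Total waiting = 11 + 18 + 0 + 6 + 2 = 37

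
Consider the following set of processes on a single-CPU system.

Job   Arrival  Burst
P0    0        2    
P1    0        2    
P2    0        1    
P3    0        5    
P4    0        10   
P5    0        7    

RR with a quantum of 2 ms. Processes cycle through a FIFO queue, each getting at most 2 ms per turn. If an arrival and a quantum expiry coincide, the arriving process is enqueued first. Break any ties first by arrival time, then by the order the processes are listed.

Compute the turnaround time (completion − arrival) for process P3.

Schedule: | P0 0-2 | P1 2-4 | P2 4-5 | P3 5-7 | P4 7-9 | P5 9-11 | P3 11-13 | P4 13-15 | P5 15-17 | P3 17-18 | P4 18-20 | P5 20-22 | P4 22-24 | P5 24-25 | P4 25-27 |
Completion: P0=2  P1=4  P2=5  P3=18  P4=27  P5=25
Turnaround (C−A): P0=2  P1=4  P2=5  P3=18  P4=27  P5=25
Turnaround(P3) = completion − arrival = 18 − 0 = 18

18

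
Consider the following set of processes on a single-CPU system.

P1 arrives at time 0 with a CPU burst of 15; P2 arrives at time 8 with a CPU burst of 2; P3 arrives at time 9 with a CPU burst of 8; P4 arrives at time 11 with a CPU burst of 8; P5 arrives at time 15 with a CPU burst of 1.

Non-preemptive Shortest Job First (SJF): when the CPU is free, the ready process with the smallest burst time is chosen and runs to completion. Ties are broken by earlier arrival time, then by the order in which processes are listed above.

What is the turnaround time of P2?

Gantt: | P1 0-15 | P5 15-16 | P2 16-18 | P3 18-26 | P4 26-34 |
Completion: P1=15  P2=18  P3=26  P4=34  P5=16
Turnaround (C−A): P1=15  P2=10  P3=17  P4=23  P5=1
Turnaround(P2) = completion − arrival = 18 − 8 = 10

10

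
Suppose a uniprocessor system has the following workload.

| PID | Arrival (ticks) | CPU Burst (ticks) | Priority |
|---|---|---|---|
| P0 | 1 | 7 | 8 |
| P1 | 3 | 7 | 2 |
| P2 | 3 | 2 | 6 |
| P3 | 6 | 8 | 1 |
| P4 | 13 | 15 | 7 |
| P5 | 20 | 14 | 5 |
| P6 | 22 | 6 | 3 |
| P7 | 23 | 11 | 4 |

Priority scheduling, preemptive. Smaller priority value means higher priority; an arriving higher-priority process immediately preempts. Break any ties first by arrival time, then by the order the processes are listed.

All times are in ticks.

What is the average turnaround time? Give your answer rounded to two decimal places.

Timeline: | idle 0-1 | P0 1-3 | P1 3-6 | P3 6-14 | P1 14-18 | P2 18-20 | P5 20-22 | P6 22-28 | P7 28-39 | P5 39-51 | P4 51-66 | P0 66-71 |
Completion: P0=71  P1=18  P2=20  P3=14  P4=66  P5=51  P6=28  P7=39
Turnaround times: P0=70, P1=15, P2=17, P3=8, P4=53, P5=31, P6=6, P7=16
Average turnaround = (70+15+17+8+53+31+6+16) / 8 = 216/8 = 27.00

27.00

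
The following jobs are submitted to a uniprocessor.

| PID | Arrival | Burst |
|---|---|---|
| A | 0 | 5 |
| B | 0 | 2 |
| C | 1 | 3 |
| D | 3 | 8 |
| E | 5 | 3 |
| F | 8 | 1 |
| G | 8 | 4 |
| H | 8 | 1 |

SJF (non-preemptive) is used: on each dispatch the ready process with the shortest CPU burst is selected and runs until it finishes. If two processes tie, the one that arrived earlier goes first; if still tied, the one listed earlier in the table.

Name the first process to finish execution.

Schedule: | B 0-2 | C 2-5 | E 5-8 | F 8-9 | H 9-10 | G 10-14 | A 14-19 | D 19-27 |
Completion: A=19  B=2  C=5  D=27  E=8  F=9  G=14  H=10
Turnaround (C−A): A=19  B=2  C=4  D=24  E=3  F=1  G=6  H=2
Finish order: B → C → E → F → H → G → A → D

B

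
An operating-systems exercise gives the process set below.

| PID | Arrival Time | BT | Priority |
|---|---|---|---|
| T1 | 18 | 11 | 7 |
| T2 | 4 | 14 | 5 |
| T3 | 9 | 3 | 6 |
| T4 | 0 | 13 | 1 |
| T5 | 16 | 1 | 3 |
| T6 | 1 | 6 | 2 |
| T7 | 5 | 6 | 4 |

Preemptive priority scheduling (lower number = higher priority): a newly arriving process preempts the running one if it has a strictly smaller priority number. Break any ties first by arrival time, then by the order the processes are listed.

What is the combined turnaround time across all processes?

Gantt: | T4 0-13 | T6 13-19 | T5 19-20 | T7 20-26 | T2 26-40 | T3 40-43 | T1 43-54 |
Completion: T1=54  T2=40  T3=43  T4=13  T5=20  T6=19  T7=26
Turnaround (C−A): T1=36  T2=36  T3=34  T4=13  T5=4  T6=18  T7=21
Turnaround = completion − arrival: T1=36, T2=36, T3=34, T4=13, T5=4, T6=18, T7=21
Total turnaround = 36 + 36 + 34 + 13 + 4 + 18 + 21 = 162

162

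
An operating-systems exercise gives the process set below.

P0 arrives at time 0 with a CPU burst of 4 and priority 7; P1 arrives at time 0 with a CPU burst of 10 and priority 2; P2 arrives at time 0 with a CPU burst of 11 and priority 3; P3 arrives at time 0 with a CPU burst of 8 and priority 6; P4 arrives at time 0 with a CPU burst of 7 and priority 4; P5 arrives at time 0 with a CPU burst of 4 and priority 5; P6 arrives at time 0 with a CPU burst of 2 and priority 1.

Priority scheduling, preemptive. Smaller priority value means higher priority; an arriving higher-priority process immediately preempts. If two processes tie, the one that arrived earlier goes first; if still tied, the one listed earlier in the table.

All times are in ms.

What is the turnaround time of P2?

Schedule: | P6 0-2 | P1 2-12 | P2 12-23 | P4 23-30 | P5 30-34 | P3 34-42 | P0 42-46 |
Completion: P0=46  P1=12  P2=23  P3=42  P4=30  P5=34  P6=2
Turnaround(P2) = completion − arrival = 23 − 0 = 23

23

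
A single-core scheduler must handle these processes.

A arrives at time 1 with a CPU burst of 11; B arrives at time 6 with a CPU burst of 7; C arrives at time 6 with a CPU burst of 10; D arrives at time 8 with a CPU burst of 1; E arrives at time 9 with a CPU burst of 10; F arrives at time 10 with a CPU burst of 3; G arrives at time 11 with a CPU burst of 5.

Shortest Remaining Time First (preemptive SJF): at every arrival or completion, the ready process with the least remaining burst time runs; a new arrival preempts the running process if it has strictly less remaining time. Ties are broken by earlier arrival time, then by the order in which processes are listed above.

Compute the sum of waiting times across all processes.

75

Gantt: | idle 0-1 | A 1-8 | D 8-9 | A 9-13 | F 13-16 | G 16-21 | B 21-28 | C 28-38 | E 38-48 |
Completion: A=13  B=28  C=38  D=9  E=48  F=16  G=21
Turnaround (C−A): A=12  B=22  C=32  D=1  E=39  F=6  G=10
Waiting = turnaround − burst: A=1, B=15, C=22, D=0, E=29, F=3, G=5
Total waiting = 1 + 15 + 22 + 0 + 29 + 3 + 5 = 75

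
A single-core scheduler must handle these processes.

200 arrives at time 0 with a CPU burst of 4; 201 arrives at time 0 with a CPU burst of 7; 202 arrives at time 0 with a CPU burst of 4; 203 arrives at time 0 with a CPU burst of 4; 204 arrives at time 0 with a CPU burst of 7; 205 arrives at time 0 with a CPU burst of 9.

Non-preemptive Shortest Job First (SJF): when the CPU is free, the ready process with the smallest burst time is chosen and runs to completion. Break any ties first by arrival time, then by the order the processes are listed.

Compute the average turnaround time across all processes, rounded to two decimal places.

17.33

Gantt: | 200 0-4 | 202 4-8 | 203 8-12 | 201 12-19 | 204 19-26 | 205 26-35 |
Completion: 200=4  201=19  202=8  203=12  204=26  205=35
Turnaround times: 200=4, 201=19, 202=8, 203=12, 204=26, 205=35
Average turnaround = (4+19+8+12+26+35) / 6 = 104/6 = 17.33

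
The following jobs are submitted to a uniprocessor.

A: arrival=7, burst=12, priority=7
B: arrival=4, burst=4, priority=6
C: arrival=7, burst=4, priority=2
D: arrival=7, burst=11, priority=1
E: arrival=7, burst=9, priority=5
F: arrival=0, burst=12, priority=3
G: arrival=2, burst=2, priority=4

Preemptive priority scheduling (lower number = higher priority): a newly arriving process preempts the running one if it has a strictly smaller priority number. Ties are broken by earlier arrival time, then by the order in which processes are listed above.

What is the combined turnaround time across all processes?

Gantt: | F 0-7 | D 7-18 | C 18-22 | F 22-27 | G 27-29 | E 29-38 | B 38-42 | A 42-54 |
Completion: A=54  B=42  C=22  D=18  E=38  F=27  G=29
Turnaround = completion − arrival: A=47, B=38, C=15, D=11, E=31, F=27, G=27
Total turnaround = 47 + 38 + 15 + 11 + 31 + 27 + 27 = 196

196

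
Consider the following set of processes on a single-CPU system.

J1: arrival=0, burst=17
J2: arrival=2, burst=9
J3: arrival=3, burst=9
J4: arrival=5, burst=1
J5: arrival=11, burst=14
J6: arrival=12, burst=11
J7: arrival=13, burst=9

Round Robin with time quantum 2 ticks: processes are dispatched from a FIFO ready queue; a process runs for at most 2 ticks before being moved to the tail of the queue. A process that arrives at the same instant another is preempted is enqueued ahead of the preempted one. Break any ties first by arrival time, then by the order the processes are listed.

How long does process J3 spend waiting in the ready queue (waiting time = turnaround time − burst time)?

37

Timeline: | J1 0-2 | J2 2-4 | J1 4-6 | J3 6-8 | J2 8-10 | J4 10-11 | J1 11-13 | J3 13-15 | J2 15-17 | J5 17-19 | J6 19-21 | J7 21-23 | J1 23-25 | J3 25-27 | J2 27-29 | J5 29-31 | J6 31-33 | J7 33-35 | J1 35-37 | J3 37-39 | J2 39-40 | J5 40-42 | J6 42-44 | J7 44-46 | J1 46-48 | J3 48-49 | J5 49-51 | J6 51-53 | J7 53-55 | J1 55-57 | J5 57-59 | J6 59-61 | J7 61-62 | J1 62-64 | J5 64-66 | J6 66-67 | J1 67-68 | J5 68-70 |
Completion: J1=68  J2=40  J3=49  J4=11  J5=70  J6=67  J7=62
Turnaround (C−A): J1=68  J2=38  J3=46  J4=6  J5=59  J6=55  J7=49
Waiting(J3) = turnaround − burst = 46 − 9 = 37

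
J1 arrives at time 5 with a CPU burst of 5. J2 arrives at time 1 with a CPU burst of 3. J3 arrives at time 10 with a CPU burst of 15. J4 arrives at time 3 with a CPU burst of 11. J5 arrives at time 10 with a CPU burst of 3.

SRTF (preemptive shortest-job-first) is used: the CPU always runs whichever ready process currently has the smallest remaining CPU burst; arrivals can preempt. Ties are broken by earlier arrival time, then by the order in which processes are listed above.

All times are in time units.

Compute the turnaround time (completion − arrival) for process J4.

20

Gantt: | idle 0-1 | J2 1-4 | J4 4-5 | J1 5-10 | J5 10-13 | J4 13-23 | J3 23-38 |
Completion: J1=10  J2=4  J3=38  J4=23  J5=13
Turnaround (C−A): J1=5  J2=3  J3=28  J4=20  J5=3
Turnaround(J4) = completion − arrival = 23 − 3 = 20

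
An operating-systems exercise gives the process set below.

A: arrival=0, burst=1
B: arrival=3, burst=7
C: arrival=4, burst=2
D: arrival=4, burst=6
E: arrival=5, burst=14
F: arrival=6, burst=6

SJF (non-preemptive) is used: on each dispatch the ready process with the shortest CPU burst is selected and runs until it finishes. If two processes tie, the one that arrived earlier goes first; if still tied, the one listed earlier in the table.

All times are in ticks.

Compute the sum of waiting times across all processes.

45

Timeline: | A 0-1 | idle 1-3 | B 3-10 | C 10-12 | D 12-18 | F 18-24 | E 24-38 |
Completion: A=1  B=10  C=12  D=18  E=38  F=24
Waiting = turnaround − burst: A=0, B=0, C=6, D=8, E=19, F=12
Total waiting = 0 + 0 + 6 + 8 + 19 + 12 = 45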